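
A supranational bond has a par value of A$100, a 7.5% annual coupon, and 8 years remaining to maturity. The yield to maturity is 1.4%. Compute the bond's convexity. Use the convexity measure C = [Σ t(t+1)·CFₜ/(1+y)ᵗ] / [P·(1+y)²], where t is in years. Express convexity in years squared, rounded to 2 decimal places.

With y = 0.014:
  t   CF        PV=CF/(1+0.014)^t    t·PV        t(t+1)·PV
  1         7.50         7.3964         7.3964          14.7929
  2         7.50         7.2943        14.5887          43.7660
  3         7.50         7.1936        21.5809          86.3234
  4         7.50         7.0943        28.3772         141.8860
  5         7.50         6.9963        34.9817         209.8905
  6         7.50         6.8998        41.3985         289.7896
  7         7.50         6.8045        47.6314         381.0514
  8       107.50        96.1844       769.4755       6,925.2797
  Σ                    145.8637       965.4304       8,092.7795
P = 145.8637.
Convexity = Σ t(t+1)·PV / [P·(1+y)²] = 8,092.7795 / (145.8637 × 1.028196) = 53.96032.

53.96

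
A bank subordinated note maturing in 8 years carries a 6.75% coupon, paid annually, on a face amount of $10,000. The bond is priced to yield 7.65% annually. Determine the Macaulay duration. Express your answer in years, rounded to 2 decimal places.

6.39 years

Periodic yield y = 0.0765. Discount each cash flow and weight by its year:
  t   CF        PV=CF/(1+0.0765)^t    t·PV
  1       675.00       627.0320       627.0320
  2       675.00       582.4729     1,164.9457
  3       675.00       541.0802     1,623.2407
  4       675.00       502.6291     2,010.5164
  5       675.00       466.9105     2,334.5523
  6       675.00       433.7301     2,602.3806
  7       675.00       402.9077     2,820.3537
  8    10,675.00     5,919.0991    47,352.7927
  Σ                  9,475.8616    60,535.8143
Price P = Σ PV = 9,475.8616.
Macaulay duration = Σ(t·PV) / P = 60,535.8143 / 9,475.8616 = 6.38842 years.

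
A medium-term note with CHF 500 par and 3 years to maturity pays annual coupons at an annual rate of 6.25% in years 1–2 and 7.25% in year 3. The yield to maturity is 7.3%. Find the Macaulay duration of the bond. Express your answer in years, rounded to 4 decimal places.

Periodic yield y = 0.073. Discount each cash flow and weight by its year:
  t   CF        PV=CF/(1+0.073)^t    t·PV
  1        31.25        29.1240        29.1240
  2        31.25        27.1425        54.2851
  3       536.25       434.0784     1,302.2351
  Σ                    490.3449     1,385.6441
Price P = Σ PV = 490.3449.
Macaulay duration = Σ(t·PV) / P = 1,385.6441 / 490.3449 = 2.82586 years.

2.8259 years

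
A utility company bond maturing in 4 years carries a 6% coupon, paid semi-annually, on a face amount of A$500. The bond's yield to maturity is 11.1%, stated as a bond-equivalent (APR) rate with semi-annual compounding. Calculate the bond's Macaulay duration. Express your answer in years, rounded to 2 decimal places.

Periodic yield y = 0.0555. Discount each cash flow and weight by its period:
  t   CF        PV=CF/(1+0.0555)^t    t·PV
  1        15.00        14.2113        14.2113
  2        15.00        13.4640        26.9280
  3        15.00        12.7561        38.2682
  4        15.00        12.0853        48.3413
  5        15.00        11.4499        57.2493
  6        15.00        10.8478        65.0868
  7        15.00        10.2774        71.9419
  8       515.00       334.3038     2,674.4305
  Σ                    419.3956     2,996.4572
Price P = Σ PV = 419.3956.
Macaulay duration = Σ(t·PV) / P = 2,996.4572 / 419.3956 = 7.14470 half-year periods.
In years: 7.14470 / 2 = 3.57235 years.

3.57 years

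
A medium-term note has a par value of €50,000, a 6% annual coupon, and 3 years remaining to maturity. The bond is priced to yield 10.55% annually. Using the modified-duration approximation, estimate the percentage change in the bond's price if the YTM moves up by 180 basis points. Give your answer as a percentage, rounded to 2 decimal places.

Periodic yield y = 0.1055. Modified duration first:
  t   CF        PV=CF/(1+0.1055)^t    t·PV
  1     3,000.00     2,713.7042     2,713.7042
  2     3,000.00     2,454.7302     4,909.4603
  3    53,000.00    39,228.3127   117,684.9382
  Σ                 44,396.7471   125,308.1027
P = 44,396.7471; D_Mac = 2.82246 yrs; D_mod = 2.82246/(1+0.1055) = 2.55311 yrs.
ΔP/P ≈ -D_mod · Δy = -2.55311 × (+0.018) = -0.045956 = -4.5956%.

-4.60%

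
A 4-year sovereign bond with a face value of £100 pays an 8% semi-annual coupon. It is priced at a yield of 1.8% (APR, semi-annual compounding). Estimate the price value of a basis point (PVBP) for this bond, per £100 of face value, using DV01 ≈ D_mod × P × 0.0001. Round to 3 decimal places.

Periodic yield y = 0.009.
  t   CF        PV=CF/(1+0.009)^t    t·PV
  1         4.00         3.9643         3.9643
  2         4.00         3.9290         7.8579
  3         4.00         3.8939        11.6817
  4         4.00         3.8592        15.4367
  5         4.00         3.8248        19.1238
  6         4.00         3.7906        22.7439
  7         4.00         3.7568        26.2978
  8       104.00        96.8064       774.4511
  Σ                    123.8250       881.5573
P = 123.8250; D_Mac = 7.11938 half-year periods = 3.55969 yrs; D_mod = 3.52794 yrs.
DV01 ≈ 3.52794 × 123.8250 × 0.0001 = 0.043685.

£0.044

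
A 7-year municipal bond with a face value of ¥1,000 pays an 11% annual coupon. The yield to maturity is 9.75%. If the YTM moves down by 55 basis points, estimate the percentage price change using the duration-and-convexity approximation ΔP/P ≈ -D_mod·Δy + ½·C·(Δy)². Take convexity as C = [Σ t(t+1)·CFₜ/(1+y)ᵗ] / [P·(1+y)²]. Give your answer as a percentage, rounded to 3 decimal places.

+2.697%

With y = 0.0975:
  t   CF        PV=CF/(1+0.0975)^t    t·PV        t(t+1)·PV
  1       110.00       100.2278       100.2278         200.4556
  2       110.00        91.3237       182.6475         547.9424
  3       110.00        83.2107       249.6321         998.5282
  4       110.00        75.8184       303.2736       1,516.3678
  5       110.00        69.0828       345.4141       2,072.4845
  6       110.00        62.9456       377.6737       2,643.7160
  7     1,110.00       578.7504     4,051.2525      32,410.0203
  Σ                  1,061.3594     5,610.1212      40,389.5149
P = 1,061.3594; D_Mac = 5.28579 yrs; D_mod = 4.81621 yrs; C = 31.59345.
Duration effect: -4.81621 × (-0.0055) = +0.026489
Convexity effect: 0.5 × 31.59345 × (-0.0055)² = +0.0004779
ΔP/P ≈ +0.026489 + 0.0004779 = +0.026967 = +2.6967%.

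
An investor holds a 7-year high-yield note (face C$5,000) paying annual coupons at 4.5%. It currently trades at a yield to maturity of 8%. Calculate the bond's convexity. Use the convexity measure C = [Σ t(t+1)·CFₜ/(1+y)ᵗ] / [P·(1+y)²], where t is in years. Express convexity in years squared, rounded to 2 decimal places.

With y = 0.08:
  t   CF        PV=CF/(1+0.08)^t    t·PV        t(t+1)·PV
  1       225.00       208.3333       208.3333         416.6667
  2       225.00       192.9012       385.8025       1,157.4074
  3       225.00       178.6123       535.8368       2,143.3471
  4       225.00       165.3817       661.5269       3,307.6343
  5       225.00       153.1312       765.6561       4,593.9366
  6       225.00       141.7882       850.7290       5,955.1030
  7     5,225.00     3,048.7373    21,341.1612     170,729.2897
  Σ                  4,088.8852    24,749.0457     188,303.3847
P = 4,088.8852.
Convexity = Σ t(t+1)·PV / [P·(1+y)²] = 188,303.3847 / (4,088.8852 × 1.166400) = 39.48260.

39.48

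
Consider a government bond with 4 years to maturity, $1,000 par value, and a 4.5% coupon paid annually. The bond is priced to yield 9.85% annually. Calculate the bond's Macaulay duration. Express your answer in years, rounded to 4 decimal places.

Periodic yield y = 0.0985. Discount each cash flow and weight by its year:
  t   CF        PV=CF/(1+0.0985)^t    t·PV
  1        45.00        40.9650        40.9650
  2        45.00        37.2917        74.5834
  3        45.00        33.9479       101.8436
  4     1,045.00       717.6555     2,870.6222
  Σ                    829.8601     3,088.0141
Price P = Σ PV = 829.8601.
Macaulay duration = Σ(t·PV) / P = 3,088.0141 / 829.8601 = 3.72113 years.

3.7211 years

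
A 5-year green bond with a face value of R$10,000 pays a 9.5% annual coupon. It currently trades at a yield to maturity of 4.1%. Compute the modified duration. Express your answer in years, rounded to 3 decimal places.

4.123 years

Periodic yield y = 0.041. First find Macaulay duration:
  t   CF        PV=CF/(1+0.041)^t    t·PV
  1       950.00       912.5841       912.5841
  2       950.00       876.6417     1,753.2835
  3       950.00       842.1150     2,526.3451
  4       950.00       808.9482     3,235.7926
  5    10,950.00     8,956.9566    44,784.7832
  Σ                 12,397.2456    53,212.7884
P = 12,397.2456; Macaulay duration = 53,212.7884 / 12,397.2456 = 4.29231 years.
Modified duration = D_Mac / (1 + y) = 4.29231 / 1.041 = 4.12325 years.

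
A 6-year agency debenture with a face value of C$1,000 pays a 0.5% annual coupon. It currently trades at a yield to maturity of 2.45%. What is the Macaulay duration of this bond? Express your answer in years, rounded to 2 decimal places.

5.92 years

Periodic yield y = 0.0245. Discount each cash flow and weight by its year:
  t   CF        PV=CF/(1+0.0245)^t    t·PV
  1         5.00         4.8804         4.8804
  2         5.00         4.7637         9.5274
  3         5.00         4.6498        13.9494
  4         5.00         4.5386        18.1544
  5         5.00         4.4301        22.1503
  6     1,005.00       869.1491     5,214.8946
  Σ                    892.4117     5,283.5566
Price P = Σ PV = 892.4117.
Macaulay duration = Σ(t·PV) / P = 5,283.5566 / 892.4117 = 5.92054 years.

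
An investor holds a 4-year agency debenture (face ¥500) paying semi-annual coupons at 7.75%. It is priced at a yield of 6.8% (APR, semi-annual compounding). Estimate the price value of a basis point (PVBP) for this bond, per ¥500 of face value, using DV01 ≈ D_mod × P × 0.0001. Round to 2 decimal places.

Periodic yield y = 0.034.
  t   CF        PV=CF/(1+0.034)^t    t·PV
  1       19.375        18.7379        18.7379
  2       19.375        18.1218        36.2435
  3       19.375        17.5259        52.5777
  4       19.375        16.9496        67.7984
  5       19.375        16.3923        81.9613
  6       19.375        15.8533        95.1195
  7       19.375        15.3320       107.3238
  8      519.375       397.4813     3,179.8506
  Σ                    516.3940     3,639.6128
P = 516.3940; D_Mac = 7.04813 half-year periods = 3.52407 yrs; D_mod = 3.40819 yrs.
DV01 ≈ 3.40819 × 516.3940 × 0.0001 = 0.175997.

¥0.18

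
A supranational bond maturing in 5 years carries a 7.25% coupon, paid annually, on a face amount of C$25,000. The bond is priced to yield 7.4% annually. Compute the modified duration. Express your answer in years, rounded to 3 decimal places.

Periodic yield y = 0.074. First find Macaulay duration:
  t   CF        PV=CF/(1+0.074)^t    t·PV
  1     1,812.50     1,687.6164     1,687.6164
  2     1,812.50     1,571.3374     3,142.6748
  3     1,812.50     1,463.0702     4,389.2107
  4     1,812.50     1,362.2628     5,449.0511
  5    26,812.50    18,763.5886    93,817.9431
  Σ                 24,847.8754   108,486.4961
P = 24,847.8754; Macaulay duration = 108,486.4961 / 24,847.8754 = 4.36603 years.
Modified duration = D_Mac / (1 + y) = 4.36603 / 1.074 = 4.06520 years.

4.065 years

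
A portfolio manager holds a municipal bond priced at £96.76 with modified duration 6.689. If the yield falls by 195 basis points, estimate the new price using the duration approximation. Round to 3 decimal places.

Duration approximation: ΔP/P ≈ -D_mod · Δy = -6.689 × (-0.0195) = +0.1304355.
New price ≈ 96.76 × (1 + 0.1304355) = 109.38093898.

£109.381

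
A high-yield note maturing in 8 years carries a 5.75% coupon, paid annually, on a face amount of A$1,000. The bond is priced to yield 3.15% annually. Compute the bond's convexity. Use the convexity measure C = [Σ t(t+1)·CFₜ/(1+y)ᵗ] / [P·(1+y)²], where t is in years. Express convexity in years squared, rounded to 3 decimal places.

53.752

With y = 0.0315:
  t   CF        PV=CF/(1+0.0315)^t    t·PV        t(t+1)·PV
  1        57.50        55.7441        55.7441         111.4881
  2        57.50        54.0417       108.0835         324.2505
  3        57.50        52.3914       157.1743         628.6970
  4        57.50        50.7915       203.1659       1,015.8297
  5        57.50        49.2404       246.2021       1,477.2124
  6        57.50        47.7367       286.4202       2,004.9417
  7        57.50        46.2789       323.9524       2,591.6195
  8     1,057.50       825.1379     6,601.1029      59,409.9264
  Σ                  1,181.3626     7,981.8454      67,563.9653
P = 1,181.3626.
Convexity = Σ t(t+1)·PV / [P·(1+y)²] = 67,563.9653 / (1,181.3626 × 1.063992) = 53.75185.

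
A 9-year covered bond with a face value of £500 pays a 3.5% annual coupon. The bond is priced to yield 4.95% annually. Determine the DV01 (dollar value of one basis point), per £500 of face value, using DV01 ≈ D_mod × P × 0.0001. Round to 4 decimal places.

Periodic yield y = 0.0495.
  t   CF        PV=CF/(1+0.0495)^t    t·PV
  1        17.50        16.6746        16.6746
  2        17.50        15.8881        31.7763
  3        17.50        15.1388        45.4163
  4        17.50        14.4247        57.6990
  5        17.50        13.7444        68.7220
  6        17.50        13.0961        78.5769
  7        17.50        12.4785        87.3492
  8        17.50        11.8899        95.1193
  9       517.50       335.0182     3,015.1636
  Σ                    448.3534     3,496.4971
P = 448.3534; D_Mac = 7.79853 yrs; D_mod = 7.43071 yrs.
DV01 ≈ 7.43071 × 448.3534 × 0.0001 = 0.333158.

£0.3332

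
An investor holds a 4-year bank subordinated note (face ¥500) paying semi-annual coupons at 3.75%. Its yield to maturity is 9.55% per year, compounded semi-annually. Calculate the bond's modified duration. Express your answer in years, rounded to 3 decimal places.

3.548 years

Periodic yield y = 0.04775. First find Macaulay duration:
  t   CF        PV=CF/(1+0.04775)^t    t·PV
  1        9.375         8.9477         8.9477
  2        9.375         8.5400        17.0799
  3        9.375         8.1508        24.4523
  4        9.375         7.7793        31.1172
  5        9.375         7.4248        37.1238
  6        9.375         7.0864        42.5184
  7        9.375         6.7634        47.3441
  8      509.375       350.7327     2,805.8617
  Σ                    405.4251     3,014.4451
P = 405.4251; Macaulay duration = 3,014.4451 / 405.4251 = 7.43527 half-year periods = 3.71764 years.
Modified duration = D_Mac / (1 + y) = 3.71764 / 1.04775 = 3.54821 years.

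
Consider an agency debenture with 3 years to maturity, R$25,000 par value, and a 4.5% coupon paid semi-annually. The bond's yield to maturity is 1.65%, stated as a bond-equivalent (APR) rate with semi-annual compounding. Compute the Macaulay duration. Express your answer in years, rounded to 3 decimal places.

2.847 years

Periodic yield y = 0.00825. Discount each cash flow and weight by its period:
  t   CF        PV=CF/(1+0.00825)^t    t·PV
  1       562.50       557.8973       557.8973
  2       562.50       553.3324     1,106.6647
  3       562.50       548.8047     1,646.4141
  4       562.50       544.3141     2,177.2565
  5       562.50       539.8603     2,699.3014
  6    25,562.50    24,332.9039   145,997.4235
  Σ                 27,077.1127   154,184.9576
Price P = Σ PV = 27,077.1127.
Macaulay duration = Σ(t·PV) / P = 154,184.9576 / 27,077.1127 = 5.69429 half-year periods.
In years: 5.69429 / 2 = 2.84715 years.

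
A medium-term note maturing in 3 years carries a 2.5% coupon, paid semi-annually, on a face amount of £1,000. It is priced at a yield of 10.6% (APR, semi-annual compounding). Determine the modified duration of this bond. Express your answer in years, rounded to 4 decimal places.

Periodic yield y = 0.053. First find Macaulay duration:
  t   CF        PV=CF/(1+0.053)^t    t·PV
  1        12.50        11.8708        11.8708
  2        12.50        11.2734        22.5467
  3        12.50        10.7059        32.1178
  4        12.50        10.1671        40.6683
  5        12.50         9.6554        48.2768
  6     1,012.50       742.7195     4,456.3168
  Σ                    796.3920     4,611.7973
P = 796.3920; Macaulay duration = 4,611.7973 / 796.3920 = 5.79086 half-year periods = 2.89543 years.
Modified duration = D_Mac / (1 + y) = 2.89543 / 1.053 = 2.74970 years.

2.7497 years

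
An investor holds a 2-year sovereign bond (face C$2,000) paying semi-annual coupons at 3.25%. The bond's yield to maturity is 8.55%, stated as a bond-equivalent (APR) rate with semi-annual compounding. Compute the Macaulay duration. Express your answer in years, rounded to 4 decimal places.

Periodic yield y = 0.04275. Discount each cash flow and weight by its period:
  t   CF        PV=CF/(1+0.04275)^t    t·PV
  1        32.50        31.1676        31.1676
  2        32.50        29.8898        59.7796
  3        32.50        28.6644        85.9932
  4     2,032.50     1,719.1341     6,876.5365
  Σ                  1,808.8559     7,053.4768
Price P = Σ PV = 1,808.8559.
Macaulay duration = Σ(t·PV) / P = 7,053.4768 / 1,808.8559 = 3.89941 half-year periods.
In years: 3.89941 / 2 = 1.94971 years.

1.9497 years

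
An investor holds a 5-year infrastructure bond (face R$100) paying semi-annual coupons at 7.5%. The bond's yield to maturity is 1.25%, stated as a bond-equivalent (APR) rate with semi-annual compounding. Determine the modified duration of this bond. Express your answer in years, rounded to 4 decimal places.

Periodic yield y = 0.00625. First find Macaulay duration:
  t   CF        PV=CF/(1+0.00625)^t    t·PV
  1         3.75         3.7267         3.7267
  2         3.75         3.7036         7.4071
  3         3.75         3.6806        11.0417
  4         3.75         3.6577        14.6308
  5         3.75         3.6350        18.1749
  6         3.75         3.6124        21.6744
  7         3.75         3.5900        25.1297
  8         3.75         3.5677        28.5413
  9         3.75         3.5455        31.9096
  10      103.75        97.4831       974.8306
  Σ                    130.2021     1,137.0668
P = 130.2021; Macaulay duration = 1,137.0668 / 130.2021 = 8.73309 half-year periods = 4.36655 years.
Modified duration = D_Mac / (1 + y) = 4.36655 / 1.00625 = 4.33942 years.

4.3394 years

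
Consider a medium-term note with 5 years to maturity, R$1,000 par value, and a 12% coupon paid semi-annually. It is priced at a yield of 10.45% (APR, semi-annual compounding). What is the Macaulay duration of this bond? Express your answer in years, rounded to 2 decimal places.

Periodic yield y = 0.05225. Discount each cash flow and weight by its period:
  t   CF        PV=CF/(1+0.05225)^t    t·PV
  1        60.00        57.0207        57.0207
  2        60.00        54.1893       108.3786
  3        60.00        51.4985       154.4955
  4        60.00        48.9413       195.7652
  5        60.00        46.5111       232.5555
  6        60.00        44.2016       265.2094
  7        60.00        42.0067       294.0470
  8        60.00        39.9208       319.3668
  9        60.00        37.9386       341.4470
  10    1,060.00       636.9664     6,369.6640
  Σ                  1,059.1949     8,337.9496
Price P = Σ PV = 1,059.1949.
Macaulay duration = Σ(t·PV) / P = 8,337.9496 / 1,059.1949 = 7.87197 half-year periods.
In years: 7.87197 / 2 = 3.93598 years.

3.94 years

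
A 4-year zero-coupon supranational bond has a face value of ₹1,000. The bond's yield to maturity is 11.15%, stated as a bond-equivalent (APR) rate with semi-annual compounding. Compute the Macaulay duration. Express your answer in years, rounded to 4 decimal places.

4.0000 years

A zero-coupon bond has a single cash flow at maturity, so its Macaulay duration equals its maturity: 4 years.
(Equivalently: 8 semi-annual periods ÷ 2 = 4 years.)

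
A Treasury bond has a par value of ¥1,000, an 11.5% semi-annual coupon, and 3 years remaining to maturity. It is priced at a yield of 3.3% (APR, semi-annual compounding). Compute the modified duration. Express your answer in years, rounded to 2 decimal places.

Periodic yield y = 0.0165. First find Macaulay duration:
  t   CF        PV=CF/(1+0.0165)^t    t·PV
  1        57.50        56.5667        56.5667
  2        57.50        55.6485       111.2969
  3        57.50        54.7452       164.2355
  4        57.50        53.8565       215.4261
  5        57.50        52.9823       264.9116
  6     1,057.50       958.5970     5,751.5822
  Σ                  1,232.3961     6,564.0189
P = 1,232.3961; Macaulay duration = 6,564.0189 / 1,232.3961 = 5.32622 half-year periods = 2.66311 years.
Modified duration = D_Mac / (1 + y) = 2.66311 / 1.0165 = 2.61988 years.

2.62 years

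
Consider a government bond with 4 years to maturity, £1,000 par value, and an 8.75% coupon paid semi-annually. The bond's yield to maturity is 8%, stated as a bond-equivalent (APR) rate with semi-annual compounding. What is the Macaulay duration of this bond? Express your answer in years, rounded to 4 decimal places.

3.4677 years

Periodic yield y = 0.04. Discount each cash flow and weight by its period:
  t   CF        PV=CF/(1+0.04)^t    t·PV
  1        43.75        42.0673        42.0673
  2        43.75        40.4493        80.8987
  3        43.75        38.8936       116.6808
  4        43.75        37.3977       149.5907
  5        43.75        35.9593       179.7966
  6        43.75        34.5763       207.4576
  7        43.75        33.2464       232.7248
  8     1,043.75       762.6579     6,101.2632
  Σ                  1,025.2478     7,110.4796
Price P = Σ PV = 1,025.2478.
Macaulay duration = Σ(t·PV) / P = 7,110.4796 / 1,025.2478 = 6.93538 half-year periods.
In years: 6.93538 / 2 = 3.46769 years.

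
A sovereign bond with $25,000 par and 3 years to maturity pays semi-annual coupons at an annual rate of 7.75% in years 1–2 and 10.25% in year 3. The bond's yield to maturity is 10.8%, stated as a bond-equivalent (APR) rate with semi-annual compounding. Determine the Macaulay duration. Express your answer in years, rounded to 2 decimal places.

2.72 years

Periodic yield y = 0.054. Discount each cash flow and weight by its period:
  t   CF        PV=CF/(1+0.054)^t    t·PV
  1       968.75       919.1176       919.1176
  2       968.75       872.0281     1,744.0563
  3       968.75       827.3512     2,482.0535
  4       968.75       784.9632     3,139.8526
  5     1,281.25       984.9877     4,924.9387
  6    26,281.25    19,169.1278   115,014.7666
  Σ                 23,557.5756   128,224.7853
Price P = Σ PV = 23,557.5756.
Macaulay duration = Σ(t·PV) / P = 128,224.7853 / 23,557.5756 = 5.44304 half-year periods.
In years: 5.44304 / 2 = 2.72152 years.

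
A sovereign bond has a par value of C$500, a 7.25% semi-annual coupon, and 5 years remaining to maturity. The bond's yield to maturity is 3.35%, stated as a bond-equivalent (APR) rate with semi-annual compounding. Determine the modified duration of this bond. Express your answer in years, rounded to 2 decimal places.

4.28 years

Periodic yield y = 0.01675. First find Macaulay duration:
  t   CF        PV=CF/(1+0.01675)^t    t·PV
  1       18.125        17.8264        17.8264
  2       18.125        17.5327        35.0655
  3       18.125        17.2439        51.7317
  4       18.125        16.9598        67.8393
  5       18.125        16.6804        83.4021
  6       18.125        16.4056        98.4338
  7       18.125        16.1354       112.9475
  8       18.125        15.8695       126.9564
  9       18.125        15.6081       140.4730
  10     518.125       438.8264     4,388.2639
  Σ                    589.0883     5,122.9396
P = 589.0883; Macaulay duration = 5,122.9396 / 589.0883 = 8.69639 half-year periods = 4.34819 years.
Modified duration = D_Mac / (1 + y) = 4.34819 / 1.01675 = 4.27656 years.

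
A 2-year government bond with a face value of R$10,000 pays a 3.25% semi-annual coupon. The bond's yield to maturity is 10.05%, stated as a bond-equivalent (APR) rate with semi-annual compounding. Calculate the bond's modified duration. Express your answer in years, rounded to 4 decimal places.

Periodic yield y = 0.05025. First find Macaulay duration:
  t   CF        PV=CF/(1+0.05025)^t    t·PV
  1       162.50       154.7251       154.7251
  2       162.50       147.3221       294.6443
  3       162.50       140.2734       420.8202
  4    10,162.50     8,352.7561    33,411.0242
  Σ                  8,795.0766    34,281.2137
P = 8,795.0766; Macaulay duration = 34,281.2137 / 8,795.0766 = 3.89777 half-year periods = 1.94889 years.
Modified duration = D_Mac / (1 + y) = 1.94889 / 1.05025 = 1.85564 years.

1.8556 years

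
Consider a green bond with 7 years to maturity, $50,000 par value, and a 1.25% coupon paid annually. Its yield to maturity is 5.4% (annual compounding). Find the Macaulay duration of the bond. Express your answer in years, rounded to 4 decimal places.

6.7002 years

Periodic yield y = 0.054. Discount each cash flow and weight by its year:
  t   CF        PV=CF/(1+0.054)^t    t·PV
  1       625.00       592.9791       592.9791
  2       625.00       562.5988     1,125.1976
  3       625.00       533.7749     1,601.3248
  4       625.00       506.4278     2,025.7114
  5       625.00       480.4818     2,402.4091
  6       625.00       455.8651     2,735.1906
  7    50,625.00    35,033.2768   245,232.9374
  Σ                 38,165.4044   255,715.7501
Price P = Σ PV = 38,165.4044.
Macaulay duration = Σ(t·PV) / P = 255,715.7501 / 38,165.4044 = 6.70020 years.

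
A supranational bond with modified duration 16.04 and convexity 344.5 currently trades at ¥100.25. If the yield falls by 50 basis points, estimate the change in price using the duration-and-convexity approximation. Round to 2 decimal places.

+¥8.47

Duration effect: -D_mod·Δy = -16.04 × (-0.005) = +0.080200
Convexity effect: ½·C·(Δy)² = 0.5 × 344.5 × (-0.005)² = +0.00430625
ΔP/P ≈ +0.080200 + 0.00430625 = +0.08450625
ΔP ≈ 100.25 × (+0.08450625) = +8.4717515625.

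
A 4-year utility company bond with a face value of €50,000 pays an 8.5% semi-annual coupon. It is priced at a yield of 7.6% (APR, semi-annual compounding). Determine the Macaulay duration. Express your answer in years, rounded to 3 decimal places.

Periodic yield y = 0.038. Discount each cash flow and weight by its period:
  t   CF        PV=CF/(1+0.038)^t    t·PV
  1     2,125.00     2,047.2062     2,047.2062
  2     2,125.00     1,972.2603     3,944.5206
  3     2,125.00     1,900.0581     5,700.1742
  4     2,125.00     1,830.4991     7,321.9964
  5     2,125.00     1,763.4866     8,817.4331
  6     2,125.00     1,698.9274    10,193.5642
  7     2,125.00     1,636.7316    11,457.1210
  8    52,125.00    38,678.2877   309,426.3019
  Σ                 51,527.4569   358,908.3175
Price P = Σ PV = 51,527.4569.
Macaulay duration = Σ(t·PV) / P = 358,908.3175 / 51,527.4569 = 6.96538 half-year periods.
In years: 6.96538 / 2 = 3.48269 years.

3.483 years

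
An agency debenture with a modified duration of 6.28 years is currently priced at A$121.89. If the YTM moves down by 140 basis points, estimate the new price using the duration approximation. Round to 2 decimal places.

Duration approximation: ΔP/P ≈ -D_mod · Δy = -6.28 × (-0.014) = +0.087920.
New price ≈ 121.89 × (1 + 0.087920) = 132.6065688.

A$132.61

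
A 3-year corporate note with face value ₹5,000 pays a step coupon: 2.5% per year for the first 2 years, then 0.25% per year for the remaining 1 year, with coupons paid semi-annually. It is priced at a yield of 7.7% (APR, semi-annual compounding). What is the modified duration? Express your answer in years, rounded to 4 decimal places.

2.7961 years

Periodic yield y = 0.0385. First find Macaulay duration:
  t   CF        PV=CF/(1+0.0385)^t    t·PV
  1        62.50        60.1830        60.1830
  2        62.50        57.9518       115.9036
  3        62.50        55.8034       167.4101
  4        62.50        53.7346       214.9384
  5         6.25         5.1743        25.8713
  6     5,006.25     3,990.9246    23,945.5479
  Σ                  4,223.7716    24,529.8543
P = 4,223.7716; Macaulay duration = 24,529.8543 / 4,223.7716 = 5.80757 half-year periods = 2.90379 years.
Modified duration = D_Mac / (1 + y) = 2.90379 / 1.0385 = 2.79613 years.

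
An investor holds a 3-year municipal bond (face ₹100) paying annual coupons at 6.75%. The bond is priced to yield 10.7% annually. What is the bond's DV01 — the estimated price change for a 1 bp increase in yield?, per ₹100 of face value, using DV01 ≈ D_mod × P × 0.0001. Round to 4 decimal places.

₹0.0229

Periodic yield y = 0.107.
  t   CF        PV=CF/(1+0.107)^t    t·PV
  1         6.75         6.0976         6.0976
  2         6.75         5.5082        11.0164
  3       106.75        78.6910       236.0730
  Σ                     90.2967       253.1869
P = 90.2967; D_Mac = 2.80394 yrs; D_mod = 2.53292 yrs.
DV01 ≈ 2.53292 × 90.2967 × 0.0001 = 0.022871.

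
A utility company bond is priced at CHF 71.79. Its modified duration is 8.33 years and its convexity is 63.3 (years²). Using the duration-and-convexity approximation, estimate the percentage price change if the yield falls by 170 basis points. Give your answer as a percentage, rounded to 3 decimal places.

+15.076%

Duration effect: -D_mod·Δy = -8.33 × (-0.017) = +0.141610
Convexity effect: ½·C·(Δy)² = 0.5 × 63.3 × (-0.017)² = +0.00914685
ΔP/P ≈ +0.141610 + 0.00914685 = +0.15075685
= +15.075685%.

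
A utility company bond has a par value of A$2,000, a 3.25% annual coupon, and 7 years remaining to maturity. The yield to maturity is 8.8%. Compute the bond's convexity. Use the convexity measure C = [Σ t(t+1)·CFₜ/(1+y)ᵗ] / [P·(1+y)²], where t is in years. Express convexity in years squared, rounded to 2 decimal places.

With y = 0.088:
  t   CF        PV=CF/(1+0.088)^t    t·PV        t(t+1)·PV
  1        65.00        59.7426        59.7426         119.4853
  2        65.00        54.9105       109.8210         329.4631
  3        65.00        50.4692       151.4077         605.6307
  4        65.00        46.3872       185.5486         927.7432
  5        65.00        42.6353       213.1763       1,279.0577
  6        65.00        39.1868       235.1209       1,645.8463
  7     2,065.00     1,144.2417     8,009.6922      64,077.5378
  Σ                  1,437.5734     8,964.5094      68,984.7641
P = 1,437.5734.
Convexity = Σ t(t+1)·PV / [P·(1+y)²] = 68,984.7641 / (1,437.5734 × 1.183744) = 40.53829.

40.54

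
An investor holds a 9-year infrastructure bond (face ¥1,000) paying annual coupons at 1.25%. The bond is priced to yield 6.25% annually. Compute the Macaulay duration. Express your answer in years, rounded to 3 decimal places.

Periodic yield y = 0.0625. Discount each cash flow and weight by its year:
  t   CF        PV=CF/(1+0.0625)^t    t·PV
  1        12.50        11.7647        11.7647
  2        12.50        11.0727        22.1453
  3        12.50        10.4213        31.2640
  4        12.50         9.8083        39.2332
  5        12.50         9.2314        46.1568
  6        12.50         8.6883        52.1300
  7        12.50         8.1773        57.2408
  8        12.50         7.6962        61.5699
  9     1,012.50       586.7250     5,280.5249
  Σ                    663.5852     5,602.0296
Price P = Σ PV = 663.5852.
Macaulay duration = Σ(t·PV) / P = 5,602.0296 / 663.5852 = 8.44207 years.

8.442 years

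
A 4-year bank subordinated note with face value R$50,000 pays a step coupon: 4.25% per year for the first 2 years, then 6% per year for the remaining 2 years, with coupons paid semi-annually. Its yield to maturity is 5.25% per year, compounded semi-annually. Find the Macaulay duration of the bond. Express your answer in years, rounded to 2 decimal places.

3.70 years

Periodic yield y = 0.02625. Discount each cash flow and weight by its period:
  t   CF        PV=CF/(1+0.02625)^t    t·PV
  1     1,062.50     1,035.3228     1,035.3228
  2     1,062.50     1,008.8407     2,017.6814
  3     1,062.50       983.0360     2,949.1080
  4     1,062.50       957.8914     3,831.5655
  5     1,500.00     1,317.7269     6,588.6345
  6     1,500.00     1,284.0213     7,704.1280
  7     1,500.00     1,251.1779     8,758.2454
  8    51,500.00    41,858.3272   334,866.6172
  Σ                 49,696.3441   367,751.3027
Price P = Σ PV = 49,696.3441.
Macaulay duration = Σ(t·PV) / P = 367,751.3027 / 49,696.3441 = 7.39997 half-year periods.
In years: 7.39997 / 2 = 3.69998 years.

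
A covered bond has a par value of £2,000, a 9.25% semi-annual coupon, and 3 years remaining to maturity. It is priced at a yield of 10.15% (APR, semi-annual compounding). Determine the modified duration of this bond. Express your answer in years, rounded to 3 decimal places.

Periodic yield y = 0.05075. First find Macaulay duration:
  t   CF        PV=CF/(1+0.05075)^t    t·PV
  1        92.50        88.0324        88.0324
  2        92.50        83.7805       167.5610
  3        92.50        79.7340       239.2020
  4        92.50        75.8829       303.5318
  5        92.50        72.2179       361.0894
  6     2,092.50     1,554.7805     9,328.6828
  Σ                  1,954.4281    10,488.0993
P = 1,954.4281; Macaulay duration = 10,488.0993 / 1,954.4281 = 5.36633 half-year periods = 2.68316 years.
Modified duration = D_Mac / (1 + y) = 2.68316 / 1.05075 = 2.55357 years.

2.554 years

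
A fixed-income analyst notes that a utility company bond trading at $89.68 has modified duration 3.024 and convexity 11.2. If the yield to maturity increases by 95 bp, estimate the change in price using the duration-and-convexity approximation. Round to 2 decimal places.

Duration effect: -D_mod·Δy = -3.024 × (+0.0095) = -0.028728
Convexity effect: ½·C·(Δy)² = 0.5 × 11.2 × (0.0095)² = +0.0005054
ΔP/P ≈ -0.028728 + 0.0005054 = -0.0282226
ΔP ≈ 89.68 × (-0.0282226) = -2.531002768.

-$2.53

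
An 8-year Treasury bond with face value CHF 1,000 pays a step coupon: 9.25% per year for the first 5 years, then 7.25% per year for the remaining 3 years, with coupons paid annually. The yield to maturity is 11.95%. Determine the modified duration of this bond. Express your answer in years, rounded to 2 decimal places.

5.17 years

Periodic yield y = 0.1195. First find Macaulay duration:
  t   CF        PV=CF/(1+0.1195)^t    t·PV
  1        92.50        82.6262        82.6262
  2        92.50        73.8063       147.6126
  3        92.50        65.9279       197.7838
  4        92.50        58.8905       235.5621
  5        92.50        52.6043       263.0215
  6        72.50        36.8293       220.9758
  7        72.50        32.8980       230.2859
  8     1,072.50       434.7149     3,477.7191
  Σ                    838.2974     4,855.5870
P = 838.2974; Macaulay duration = 4,855.5870 / 838.2974 = 5.79220 years.
Modified duration = D_Mac / (1 + y) = 5.79220 / 1.1195 = 5.17392 years.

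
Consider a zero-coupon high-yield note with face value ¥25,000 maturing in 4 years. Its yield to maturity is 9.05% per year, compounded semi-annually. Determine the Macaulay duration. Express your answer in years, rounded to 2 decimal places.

A zero-coupon bond has a single cash flow at maturity, so its Macaulay duration equals its maturity: 4 years.
(Equivalently: 8 semi-annual periods ÷ 2 = 4 years.)

4.00 years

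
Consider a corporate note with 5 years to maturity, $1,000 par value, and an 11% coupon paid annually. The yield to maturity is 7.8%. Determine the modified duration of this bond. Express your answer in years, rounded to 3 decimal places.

Periodic yield y = 0.078. First find Macaulay duration:
  t   CF        PV=CF/(1+0.078)^t    t·PV
  1       110.00       102.0408       102.0408
  2       110.00        94.6575       189.3151
  3       110.00        87.8085       263.4254
  4       110.00        81.4550       325.8199
  5     1,110.00       762.4813     3,812.4063
  Σ                  1,128.4431     4,693.0075
P = 1,128.4431; Macaulay duration = 4,693.0075 / 1,128.4431 = 4.15883 years.
Modified duration = D_Mac / (1 + y) = 4.15883 / 1.078 = 3.85792 years.

3.858 years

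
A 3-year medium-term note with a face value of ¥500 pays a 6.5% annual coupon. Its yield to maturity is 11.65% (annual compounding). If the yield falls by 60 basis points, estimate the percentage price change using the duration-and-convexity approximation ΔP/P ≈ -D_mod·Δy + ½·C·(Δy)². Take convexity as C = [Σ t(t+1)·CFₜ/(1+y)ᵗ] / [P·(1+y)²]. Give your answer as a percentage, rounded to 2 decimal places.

With y = 0.1165:
  t   CF        PV=CF/(1+0.1165)^t    t·PV        t(t+1)·PV
  1        32.50        29.1088        29.1088          58.2176
  2        32.50        26.0715        52.1430         156.4290
  3       532.50       382.5986     1,147.7959       4,591.1838
  Σ                    437.7790     1,229.0477       4,805.8304
P = 437.7790; D_Mac = 2.80746 yrs; D_mod = 2.51452 yrs; C = 8.80635.
Duration effect: -2.51452 × (-0.006) = +0.015087
Convexity effect: 0.5 × 8.80635 × (-0.006)² = +0.0001585
ΔP/P ≈ +0.015087 + 0.0001585 = +0.015246 = +1.5246%.

+1.52%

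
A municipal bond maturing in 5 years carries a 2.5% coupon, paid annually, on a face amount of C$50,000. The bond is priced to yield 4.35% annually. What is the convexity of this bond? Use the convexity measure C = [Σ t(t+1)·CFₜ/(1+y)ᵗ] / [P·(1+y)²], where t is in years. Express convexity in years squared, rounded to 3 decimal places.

25.722

With y = 0.0435:
  t   CF        PV=CF/(1+0.0435)^t    t·PV        t(t+1)·PV
  1     1,250.00     1,197.8917     1,197.8917       2,395.7834
  2     1,250.00     1,147.9556     2,295.9113       6,887.7338
  3     1,250.00     1,100.1012     3,300.3037      13,201.2148
  4     1,250.00     1,054.2417     4,216.9669      21,084.8344
  5    51,250.00    41,422.0514   207,110.2568   1,242,661.5405
  Σ                 45,922.2417   218,121.3303   1,286,231.1070
P = 45,922.2417.
Convexity = Σ t(t+1)·PV / [P·(1+y)²] = 1,286,231.1070 / (45,922.2417 × 1.088892) = 25.72237.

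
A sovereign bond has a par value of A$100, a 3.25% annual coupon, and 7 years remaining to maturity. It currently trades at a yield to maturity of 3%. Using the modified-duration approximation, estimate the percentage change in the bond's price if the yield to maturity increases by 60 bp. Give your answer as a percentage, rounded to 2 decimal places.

-3.72%

Periodic yield y = 0.03. Modified duration first:
  t   CF        PV=CF/(1+0.03)^t    t·PV
  1         3.25         3.1553         3.1553
  2         3.25         3.0634         6.1269
  3         3.25         2.9742         8.9226
  4         3.25         2.8876        11.5503
  5         3.25         2.8035        14.0174
  6         3.25         2.7218        16.3309
  7       103.25        83.9517       587.6619
  Σ                    101.5576       647.7654
P = 101.5576; D_Mac = 6.37831 yrs; D_mod = 6.37831/(1+0.03) = 6.19253 yrs.
ΔP/P ≈ -D_mod · Δy = -6.19253 × (+0.006) = -0.037155 = -3.7155%.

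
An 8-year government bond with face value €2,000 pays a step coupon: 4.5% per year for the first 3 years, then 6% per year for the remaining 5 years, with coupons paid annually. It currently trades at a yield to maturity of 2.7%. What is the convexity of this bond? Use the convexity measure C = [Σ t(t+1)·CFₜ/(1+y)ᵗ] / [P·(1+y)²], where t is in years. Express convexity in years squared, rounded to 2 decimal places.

With y = 0.027:
  t   CF        PV=CF/(1+0.027)^t    t·PV        t(t+1)·PV
  1        90.00        87.6339        87.6339         175.2678
  2        90.00        85.3300       170.6600         511.9799
  3        90.00        83.0866       249.2599         997.0396
  4       120.00       107.8697       431.4788       2,157.3940
  5       120.00       105.0338       525.1689       3,151.0136
  6       120.00       102.2724       613.6346       4,295.4422
  7       120.00        99.5837       697.0857       5,576.6857
  8     2,120.00     1,713.0590    13,704.4717     123,340.2455
  Σ                  2,383.8691    16,479.3935     140,205.0683
P = 2,383.8691.
Convexity = Σ t(t+1)·PV / [P·(1+y)²] = 140,205.0683 / (2,383.8691 × 1.054729) = 55.76227.

55.76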